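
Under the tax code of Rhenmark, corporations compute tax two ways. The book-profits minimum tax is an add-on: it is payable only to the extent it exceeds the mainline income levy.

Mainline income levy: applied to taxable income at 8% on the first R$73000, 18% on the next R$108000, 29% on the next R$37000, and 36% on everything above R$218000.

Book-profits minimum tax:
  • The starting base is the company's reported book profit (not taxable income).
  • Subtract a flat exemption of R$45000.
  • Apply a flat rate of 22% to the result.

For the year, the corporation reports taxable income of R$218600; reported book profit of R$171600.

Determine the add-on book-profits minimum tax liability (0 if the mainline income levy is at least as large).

Mainline income levy:
  R$73000 × 8% = R$5840
  R$108000 × 18% = R$19440
  R$37000 × 29% = R$10730
  R$600 × 36% = R$216
  → R$36226

Book-profits minimum tax:
  Base (reported book profit): R$171600
  Less exemption R$45000 → base R$126600
  R$126600 × 22% = R$27852

R$27852 ≤ R$36226, so no add-on is due.

R$0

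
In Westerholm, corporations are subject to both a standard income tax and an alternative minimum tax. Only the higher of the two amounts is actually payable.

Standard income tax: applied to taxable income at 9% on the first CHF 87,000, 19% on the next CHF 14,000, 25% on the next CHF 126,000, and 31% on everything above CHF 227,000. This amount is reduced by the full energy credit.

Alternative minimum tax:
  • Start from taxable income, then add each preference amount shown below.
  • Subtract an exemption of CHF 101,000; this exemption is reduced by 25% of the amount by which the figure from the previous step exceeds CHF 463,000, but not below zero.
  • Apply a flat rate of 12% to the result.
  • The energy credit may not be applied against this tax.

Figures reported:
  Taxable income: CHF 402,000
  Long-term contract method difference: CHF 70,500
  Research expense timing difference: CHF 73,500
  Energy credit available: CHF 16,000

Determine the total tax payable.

Alternative minimum tax:
  Adjusted income: CHF 402,000 + CHF 70,500 + CHF 73,500 = CHF 546,000
  Exemption: CHF 101,000 − 25% × (CHF 546,000 − CHF 463,000) = CHF 101,000 − CHF 20,750 = CHF 80,250
  Base: CHF 546,000 − CHF 80,250 = CHF 465,750
  CHF 465,750 × 12% = CHF 55,890

Standard income tax:
  CHF 87,000 × 9% = CHF 7,830
  CHF 14,000 × 19% = CHF 2,660
  CHF 126,000 × 25% = CHF 31,500
  CHF 175,000 × 31% = CHF 54,250
  → CHF 96,240
  Less energy credit CHF 16,000 → CHF 80,240

CHF 80,240 > CHF 55,890, so the standard income tax governs.

CHF 80,240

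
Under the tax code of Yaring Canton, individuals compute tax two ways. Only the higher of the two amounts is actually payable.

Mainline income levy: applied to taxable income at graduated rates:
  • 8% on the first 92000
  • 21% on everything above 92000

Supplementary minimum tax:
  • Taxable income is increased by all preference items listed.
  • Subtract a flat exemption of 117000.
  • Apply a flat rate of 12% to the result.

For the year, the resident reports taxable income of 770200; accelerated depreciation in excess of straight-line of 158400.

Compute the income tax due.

Supplementary minimum tax:
  Adjusted income: 770200 + 158400 = 928600
  Less exemption 117000 → base 811600
  811600 × 12% = 97392

Mainline income levy:
  92000 × 8% = 7360
  678200 × 21% = 142422
  → 149782

149782 > 97392, so the mainline income levy governs.

149782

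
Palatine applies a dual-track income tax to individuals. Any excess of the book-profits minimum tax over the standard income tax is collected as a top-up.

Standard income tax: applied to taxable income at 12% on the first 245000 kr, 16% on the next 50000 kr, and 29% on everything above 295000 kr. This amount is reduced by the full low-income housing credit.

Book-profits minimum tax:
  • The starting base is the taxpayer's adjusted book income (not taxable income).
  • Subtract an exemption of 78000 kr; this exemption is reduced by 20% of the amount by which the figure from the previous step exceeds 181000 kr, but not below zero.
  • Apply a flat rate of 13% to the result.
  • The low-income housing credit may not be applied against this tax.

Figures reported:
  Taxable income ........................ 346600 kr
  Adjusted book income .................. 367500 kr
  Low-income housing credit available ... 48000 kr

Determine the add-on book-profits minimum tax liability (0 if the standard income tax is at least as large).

Book-profits minimum tax:
  Base (adjusted book income): 367500 kr
  Exemption: 78000 kr − 20% × (367500 kr − 181000 kr) = 78000 kr − 37300 kr = 40700 kr
  Base: 367500 kr − 40700 kr = 326800 kr
  326800 kr × 13% = 42484 kr

Standard income tax:
  245000 kr × 12% = 29400 kr
  50000 kr × 16% = 8000 kr
  51600 kr × 29% = 14964 kr
  → 52364 kr
  Less low-income housing credit 48000 kr → 4364 kr

Excess of book-profits minimum tax over standard income tax: 42484 kr − 4364 kr = 38120 kr.

38120 kr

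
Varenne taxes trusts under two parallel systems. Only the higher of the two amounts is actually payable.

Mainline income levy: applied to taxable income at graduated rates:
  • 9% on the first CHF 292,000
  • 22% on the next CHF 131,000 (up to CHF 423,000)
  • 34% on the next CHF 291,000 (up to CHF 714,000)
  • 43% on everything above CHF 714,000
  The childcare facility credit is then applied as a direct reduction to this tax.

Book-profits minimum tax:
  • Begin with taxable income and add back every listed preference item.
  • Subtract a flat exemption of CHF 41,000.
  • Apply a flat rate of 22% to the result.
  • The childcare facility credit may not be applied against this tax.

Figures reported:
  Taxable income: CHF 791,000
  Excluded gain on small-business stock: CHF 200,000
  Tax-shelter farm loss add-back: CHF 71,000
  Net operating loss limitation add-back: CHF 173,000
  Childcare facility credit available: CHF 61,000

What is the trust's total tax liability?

Mainline income levy:
  CHF 292,000 × 9% = CHF 26,280
  CHF 131,000 × 22% = CHF 28,820
  CHF 291,000 × 34% = CHF 98,940
  CHF 77,000 × 43% = CHF 33,110
  → CHF 187,150
  Less childcare facility credit CHF 61,000 → CHF 126,150

Book-profits minimum tax:
  Adjusted income: CHF 791,000 + CHF 200,000 + CHF 71,000 + CHF 173,000 = CHF 1,235,000
  Less exemption CHF 41,000 → base CHF 1,194,000
  CHF 1,194,000 × 22% = CHF 262,680

CHF 262,680 > CHF 126,150, so the book-profits minimum tax is the binding amount.

CHF 262,680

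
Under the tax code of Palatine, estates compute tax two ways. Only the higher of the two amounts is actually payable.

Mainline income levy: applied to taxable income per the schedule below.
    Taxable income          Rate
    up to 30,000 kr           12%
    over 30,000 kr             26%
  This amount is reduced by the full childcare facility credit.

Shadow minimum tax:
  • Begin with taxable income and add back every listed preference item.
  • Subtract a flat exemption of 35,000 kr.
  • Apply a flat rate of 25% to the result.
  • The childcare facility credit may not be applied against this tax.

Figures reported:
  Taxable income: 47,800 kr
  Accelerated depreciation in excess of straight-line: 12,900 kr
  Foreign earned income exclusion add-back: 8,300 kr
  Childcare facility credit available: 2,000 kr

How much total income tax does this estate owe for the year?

8,500 kr

Mainline income levy:
  30,000 kr × 12% = 3,600 kr
  17,800 kr × 26% = 4,628 kr
  → 8,228 kr
  Less childcare facility credit 2,000 kr → 6,228 kr

Shadow minimum tax:
  Adjusted income: 47,800 kr + 12,900 kr + 8,300 kr = 69,000 kr
  Less exemption 35,000 kr → base 34,000 kr
  34,000 kr × 25% = 8,500 kr

8,500 kr > 6,228 kr, so the shadow minimum tax is the binding amount.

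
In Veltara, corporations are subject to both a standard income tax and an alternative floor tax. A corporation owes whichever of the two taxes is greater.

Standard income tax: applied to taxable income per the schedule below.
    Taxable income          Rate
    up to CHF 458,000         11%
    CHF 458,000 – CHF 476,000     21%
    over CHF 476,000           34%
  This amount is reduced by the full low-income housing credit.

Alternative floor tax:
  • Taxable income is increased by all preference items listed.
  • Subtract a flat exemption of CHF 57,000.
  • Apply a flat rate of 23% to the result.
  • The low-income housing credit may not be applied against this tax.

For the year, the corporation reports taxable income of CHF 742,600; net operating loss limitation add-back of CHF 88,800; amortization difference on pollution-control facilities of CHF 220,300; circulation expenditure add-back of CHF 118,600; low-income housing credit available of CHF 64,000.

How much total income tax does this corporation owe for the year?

CHF 256,059

Standard income tax:
  CHF 458,000 × 11% = CHF 50,380
  CHF 18,000 × 21% = CHF 3,780
  CHF 266,600 × 34% = CHF 90,644
  → CHF 144,804
  Less low-income housing credit CHF 64,000 → CHF 80,804

Alternative floor tax:
  Adjusted income: CHF 742,600 + CHF 88,800 + CHF 220,300 + CHF 118,600 = CHF 1,170,300
  Less exemption CHF 57,000 → base CHF 1,113,300
  CHF 1,113,300 × 23% = CHF 256,059

CHF 256,059 > CHF 80,804, so the alternative floor tax is the binding amount.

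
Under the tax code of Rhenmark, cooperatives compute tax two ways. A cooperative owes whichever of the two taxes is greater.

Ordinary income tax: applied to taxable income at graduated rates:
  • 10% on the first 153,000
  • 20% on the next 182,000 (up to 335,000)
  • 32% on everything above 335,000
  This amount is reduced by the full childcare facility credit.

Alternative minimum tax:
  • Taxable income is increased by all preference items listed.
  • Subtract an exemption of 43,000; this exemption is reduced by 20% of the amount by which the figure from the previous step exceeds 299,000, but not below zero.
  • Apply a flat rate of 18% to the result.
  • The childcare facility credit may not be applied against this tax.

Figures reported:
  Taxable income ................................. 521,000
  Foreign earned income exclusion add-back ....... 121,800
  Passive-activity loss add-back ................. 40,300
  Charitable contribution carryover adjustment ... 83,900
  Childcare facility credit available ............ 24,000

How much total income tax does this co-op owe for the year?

Ordinary income tax:
  153,000 × 10% = 15,300
  182,000 × 20% = 36,400
  186,000 × 32% = 59,520
  → 111,220
  Less childcare facility credit 24,000 → 87,220

Alternative minimum tax:
  Adjusted income: 521,000 + 121,800 + 40,300 + 83,900 = 767,000
  Exemption: 20% × (767,000 − 299,000) = 93,600 ≥ 43,000, so the exemption is fully phased out
  Base: 767,000 − 0 = 767,000
  767,000 × 18% = 138,060

138,060 > 87,220, so the alternative minimum tax is the binding amount.

138,060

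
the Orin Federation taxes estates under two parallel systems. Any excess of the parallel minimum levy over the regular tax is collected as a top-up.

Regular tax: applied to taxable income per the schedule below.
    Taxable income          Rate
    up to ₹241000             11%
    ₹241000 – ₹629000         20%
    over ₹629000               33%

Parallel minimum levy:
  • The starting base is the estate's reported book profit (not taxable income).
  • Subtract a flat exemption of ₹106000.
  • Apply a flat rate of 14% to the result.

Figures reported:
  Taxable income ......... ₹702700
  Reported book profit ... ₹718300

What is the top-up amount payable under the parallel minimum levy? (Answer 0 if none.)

Regular tax:
  ₹241000 × 11% = ₹26510
  ₹388000 × 20% = ₹77600
  ₹73700 × 33% = ₹24321
  → ₹128431

Parallel minimum levy:
  Base (reported book profit): ₹718300
  Less exemption ₹106000 → base ₹612300
  ₹612300 × 14% = ₹85722

₹85722 ≤ ₹128431, so no add-on is due.

₹0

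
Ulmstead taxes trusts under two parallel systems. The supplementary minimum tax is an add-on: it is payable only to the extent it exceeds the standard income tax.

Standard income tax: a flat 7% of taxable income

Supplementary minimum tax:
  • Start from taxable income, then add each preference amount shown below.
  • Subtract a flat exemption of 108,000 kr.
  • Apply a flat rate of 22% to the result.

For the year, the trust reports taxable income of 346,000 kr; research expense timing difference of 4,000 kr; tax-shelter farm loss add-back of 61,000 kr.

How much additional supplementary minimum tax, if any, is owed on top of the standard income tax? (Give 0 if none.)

42,440 kr

Supplementary minimum tax:
  Adjusted income: 346,000 kr + 4,000 kr + 61,000 kr = 411,000 kr
  Less exemption 108,000 kr → base 303,000 kr
  303,000 kr × 22% = 66,660 kr

Standard income tax:
  346,000 kr × 7% = 24,220 kr

Excess of supplementary minimum tax over standard income tax: 66,660 kr − 24,220 kr = 42,440 kr.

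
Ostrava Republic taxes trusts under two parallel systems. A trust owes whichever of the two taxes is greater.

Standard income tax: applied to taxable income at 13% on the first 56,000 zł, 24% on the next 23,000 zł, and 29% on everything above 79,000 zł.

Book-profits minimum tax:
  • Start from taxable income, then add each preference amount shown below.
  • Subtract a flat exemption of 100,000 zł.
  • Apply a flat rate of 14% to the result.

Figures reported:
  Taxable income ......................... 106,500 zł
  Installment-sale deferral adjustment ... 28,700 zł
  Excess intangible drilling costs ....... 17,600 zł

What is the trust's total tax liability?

20,775 zł

Standard income tax:
  56,000 zł × 13% = 7,280 zł
  23,000 zł × 24% = 5,520 zł
  27,500 zł × 29% = 7,975 zł
  → 20,775 zł

Book-profits minimum tax:
  Adjusted income: 106,500 zł + 28,700 zł + 17,600 zł = 152,800 zł
  Less exemption 100,000 zł → base 52,800 zł
  52,800 zł × 14% = 7,392 zł

20,775 zł > 7,392 zł, so the standard income tax governs.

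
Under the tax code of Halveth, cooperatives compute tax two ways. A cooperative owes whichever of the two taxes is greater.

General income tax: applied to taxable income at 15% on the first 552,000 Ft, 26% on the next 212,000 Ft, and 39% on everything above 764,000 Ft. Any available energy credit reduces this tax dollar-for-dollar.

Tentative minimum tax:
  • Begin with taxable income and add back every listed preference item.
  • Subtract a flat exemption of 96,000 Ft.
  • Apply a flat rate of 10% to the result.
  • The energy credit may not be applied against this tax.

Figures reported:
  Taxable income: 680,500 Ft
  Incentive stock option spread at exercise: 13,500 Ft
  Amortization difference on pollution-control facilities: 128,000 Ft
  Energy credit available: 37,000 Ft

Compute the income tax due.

79,210 Ft

Tentative minimum tax:
  Adjusted income: 680,500 Ft + 13,500 Ft + 128,000 Ft = 822,000 Ft
  Less exemption 96,000 Ft → base 726,000 Ft
  726,000 Ft × 10% = 72,600 Ft

General income tax:
  552,000 Ft × 15% = 82,800 Ft
  128,500 Ft × 26% = 33,410 Ft
  → 116,210 Ft
  Less energy credit 37,000 Ft → 79,210 Ft

79,210 Ft > 72,600 Ft, so the general income tax governs.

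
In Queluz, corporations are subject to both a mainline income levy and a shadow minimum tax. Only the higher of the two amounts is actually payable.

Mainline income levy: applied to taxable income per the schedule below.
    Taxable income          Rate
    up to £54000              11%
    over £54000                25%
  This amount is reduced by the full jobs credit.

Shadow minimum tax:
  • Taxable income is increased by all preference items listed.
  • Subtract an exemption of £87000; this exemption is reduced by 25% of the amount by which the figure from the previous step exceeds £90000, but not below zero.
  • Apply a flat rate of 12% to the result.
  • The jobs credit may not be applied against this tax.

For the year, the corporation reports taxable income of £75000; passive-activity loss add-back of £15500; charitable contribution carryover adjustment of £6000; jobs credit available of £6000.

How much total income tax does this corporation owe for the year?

£5190

Shadow minimum tax:
  Adjusted income: £75000 + £15500 + £6000 = £96500
  Exemption: £87000 − 25% × (£96500 − £90000) = £87000 − £1625 = £85375
  Base: £96500 − £85375 = £11125
  £11125 × 12% = £1335

Mainline income levy:
  £54000 × 11% = £5940
  £21000 × 25% = £5250
  → £11190
  Less jobs credit £6000 → £5190

£5190 > £1335, so the mainline income levy governs.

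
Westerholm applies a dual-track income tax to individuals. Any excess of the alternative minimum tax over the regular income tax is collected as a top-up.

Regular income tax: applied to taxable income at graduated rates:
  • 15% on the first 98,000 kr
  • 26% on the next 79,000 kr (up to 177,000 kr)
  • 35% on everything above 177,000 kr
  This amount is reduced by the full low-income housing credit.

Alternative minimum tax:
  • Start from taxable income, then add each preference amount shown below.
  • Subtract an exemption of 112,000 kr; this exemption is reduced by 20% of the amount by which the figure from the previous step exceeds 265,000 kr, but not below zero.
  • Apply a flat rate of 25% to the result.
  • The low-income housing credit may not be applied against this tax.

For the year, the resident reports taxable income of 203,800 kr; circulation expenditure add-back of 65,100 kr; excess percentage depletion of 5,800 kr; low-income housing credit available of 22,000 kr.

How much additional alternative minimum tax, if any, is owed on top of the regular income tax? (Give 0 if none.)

18,540 kr

Alternative minimum tax:
  Adjusted income: 203,800 kr + 65,100 kr + 5,800 kr = 274,700 kr
  Exemption: 112,000 kr − 20% × (274,700 kr − 265,000 kr) = 112,000 kr − 1,940 kr = 110,060 kr
  Base: 274,700 kr − 110,060 kr = 164,640 kr
  164,640 kr × 25% = 41,160 kr

Regular income tax:
  98,000 kr × 15% = 14,700 kr
  79,000 kr × 26% = 20,540 kr
  26,800 kr × 35% = 9,380 kr
  → 44,620 kr
  Less low-income housing credit 22,000 kr → 22,620 kr

Excess of alternative minimum tax over regular income tax: 41,160 kr − 22,620 kr = 18,540 kr.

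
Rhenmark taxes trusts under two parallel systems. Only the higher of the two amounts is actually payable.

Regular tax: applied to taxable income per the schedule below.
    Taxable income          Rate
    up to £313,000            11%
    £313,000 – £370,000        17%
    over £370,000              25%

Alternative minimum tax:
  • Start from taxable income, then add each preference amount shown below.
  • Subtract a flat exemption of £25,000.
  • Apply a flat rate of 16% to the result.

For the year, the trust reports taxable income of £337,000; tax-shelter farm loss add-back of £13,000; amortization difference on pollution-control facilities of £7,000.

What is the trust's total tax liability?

Regular tax:
  £313,000 × 11% = £34,430
  £24,000 × 17% = £4,080
  → £38,510

Alternative minimum tax:
  Adjusted income: £337,000 + £13,000 + £7,000 = £357,000
  Less exemption £25,000 → base £332,000
  £332,000 × 16% = £53,120

£53,120 > £38,510, so the alternative minimum tax is the binding amount.

£53,120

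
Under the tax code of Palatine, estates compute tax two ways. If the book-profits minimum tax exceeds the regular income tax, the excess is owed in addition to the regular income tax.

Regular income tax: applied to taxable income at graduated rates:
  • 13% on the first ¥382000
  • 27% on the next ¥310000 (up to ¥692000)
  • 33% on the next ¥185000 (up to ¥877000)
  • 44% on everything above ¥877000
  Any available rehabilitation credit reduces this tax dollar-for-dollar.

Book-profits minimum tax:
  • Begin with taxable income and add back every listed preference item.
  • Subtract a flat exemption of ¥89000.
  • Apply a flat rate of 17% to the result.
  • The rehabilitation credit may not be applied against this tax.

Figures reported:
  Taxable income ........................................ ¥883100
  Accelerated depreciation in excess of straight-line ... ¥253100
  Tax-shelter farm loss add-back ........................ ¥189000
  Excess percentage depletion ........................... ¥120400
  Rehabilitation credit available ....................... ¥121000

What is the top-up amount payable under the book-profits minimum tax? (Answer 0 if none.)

¥154528

Regular income tax:
  ¥382000 × 13% = ¥49660
  ¥310000 × 27% = ¥83700
  ¥185000 × 33% = ¥61050
  ¥6100 × 44% = ¥2684
  → ¥197094
  Less rehabilitation credit ¥121000 → ¥76094

Book-profits minimum tax:
  Adjusted income: ¥883100 + ¥253100 + ¥189000 + ¥120400 = ¥1445600
  Less exemption ¥89000 → base ¥1356600
  ¥1356600 × 17% = ¥230622

Excess of book-profits minimum tax over regular income tax: ¥230622 − ¥76094 = ¥154528.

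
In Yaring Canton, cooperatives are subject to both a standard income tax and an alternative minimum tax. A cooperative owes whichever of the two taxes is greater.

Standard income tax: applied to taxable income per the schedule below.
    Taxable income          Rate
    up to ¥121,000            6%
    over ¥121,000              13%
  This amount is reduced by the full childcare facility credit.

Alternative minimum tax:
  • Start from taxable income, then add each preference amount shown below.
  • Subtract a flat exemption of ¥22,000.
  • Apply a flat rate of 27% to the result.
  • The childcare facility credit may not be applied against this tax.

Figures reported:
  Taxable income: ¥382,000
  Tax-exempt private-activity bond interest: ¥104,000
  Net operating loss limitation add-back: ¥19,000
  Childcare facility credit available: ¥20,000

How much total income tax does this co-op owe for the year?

¥130,410

Alternative minimum tax:
  Adjusted income: ¥382,000 + ¥104,000 + ¥19,000 = ¥505,000
  Less exemption ¥22,000 → base ¥483,000
  ¥483,000 × 27% = ¥130,410

Standard income tax:
  ¥121,000 × 6% = ¥7,260
  ¥261,000 × 13% = ¥33,930
  → ¥41,190
  Less childcare facility credit ¥20,000 → ¥21,190

¥130,410 > ¥21,190, so the alternative minimum tax is the binding amount.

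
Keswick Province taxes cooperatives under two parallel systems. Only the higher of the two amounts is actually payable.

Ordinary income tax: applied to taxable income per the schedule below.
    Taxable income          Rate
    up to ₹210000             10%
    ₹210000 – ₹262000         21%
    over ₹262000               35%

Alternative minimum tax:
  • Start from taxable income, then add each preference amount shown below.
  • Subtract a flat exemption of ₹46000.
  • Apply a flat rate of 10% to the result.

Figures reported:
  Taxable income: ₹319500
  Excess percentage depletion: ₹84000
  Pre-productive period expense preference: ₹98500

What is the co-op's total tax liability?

Alternative minimum tax:
  Adjusted income: ₹319500 + ₹84000 + ₹98500 = ₹502000
  Less exemption ₹46000 → base ₹456000
  ₹456000 × 10% = ₹45600

Ordinary income tax:
  ₹210000 × 10% = ₹21000
  ₹52000 × 21% = ₹10920
  ₹57500 × 35% = ₹20125
  → ₹52045

₹52045 > ₹45600, so the ordinary income tax governs.

₹52045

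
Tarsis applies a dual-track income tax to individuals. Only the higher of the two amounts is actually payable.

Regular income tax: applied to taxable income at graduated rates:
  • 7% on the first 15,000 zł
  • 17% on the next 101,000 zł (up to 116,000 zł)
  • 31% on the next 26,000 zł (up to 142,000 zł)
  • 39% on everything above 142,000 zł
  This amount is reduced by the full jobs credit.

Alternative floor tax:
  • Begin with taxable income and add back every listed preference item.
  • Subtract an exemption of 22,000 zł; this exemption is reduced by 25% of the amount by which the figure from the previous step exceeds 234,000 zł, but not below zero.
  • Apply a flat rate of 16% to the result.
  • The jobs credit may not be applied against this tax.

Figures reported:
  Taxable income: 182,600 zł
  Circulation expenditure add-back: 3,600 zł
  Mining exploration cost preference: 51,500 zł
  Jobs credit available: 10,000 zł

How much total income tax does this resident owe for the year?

34,660 zł

Alternative floor tax:
  Adjusted income: 182,600 zł + 3,600 zł + 51,500 zł = 237,700 zł
  Exemption: 22,000 zł − 25% × (237,700 zł − 234,000 zł) = 22,000 zł − 925 zł = 21,075 zł
  Base: 237,700 zł − 21,075 zł = 216,625 zł
  216,625 zł × 16% = 34,660 zł

Regular income tax:
  15,000 zł × 7% = 1,050 zł
  101,000 zł × 17% = 17,170 zł
  26,000 zł × 31% = 8,060 zł
  40,600 zł × 39% = 15,834 zł
  → 42,114 zł
  Less jobs credit 10,000 zł → 32,114 zł

34,660 zł > 32,114 zł, so the alternative floor tax is the binding amount.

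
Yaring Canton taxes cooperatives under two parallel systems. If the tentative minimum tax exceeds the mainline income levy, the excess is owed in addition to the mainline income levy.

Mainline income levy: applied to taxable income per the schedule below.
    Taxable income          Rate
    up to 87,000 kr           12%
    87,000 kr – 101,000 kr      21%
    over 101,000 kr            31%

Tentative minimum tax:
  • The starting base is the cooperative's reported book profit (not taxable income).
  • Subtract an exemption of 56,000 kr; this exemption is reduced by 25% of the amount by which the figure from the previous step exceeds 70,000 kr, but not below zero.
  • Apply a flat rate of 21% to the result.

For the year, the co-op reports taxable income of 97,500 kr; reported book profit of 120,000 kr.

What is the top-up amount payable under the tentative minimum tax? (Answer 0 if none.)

3,420 kr

Tentative minimum tax:
  Base (reported book profit): 120,000 kr
  Exemption: 56,000 kr − 25% × (120,000 kr − 70,000 kr) = 56,000 kr − 12,500 kr = 43,500 kr
  Base: 120,000 kr − 43,500 kr = 76,500 kr
  76,500 kr × 21% = 16,065 kr

Mainline income levy:
  87,000 kr × 12% = 10,440 kr
  10,500 kr × 21% = 2,205 kr
  → 12,645 kr

Excess of tentative minimum tax over mainline income levy: 16,065 kr − 12,645 kr = 3,420 kr.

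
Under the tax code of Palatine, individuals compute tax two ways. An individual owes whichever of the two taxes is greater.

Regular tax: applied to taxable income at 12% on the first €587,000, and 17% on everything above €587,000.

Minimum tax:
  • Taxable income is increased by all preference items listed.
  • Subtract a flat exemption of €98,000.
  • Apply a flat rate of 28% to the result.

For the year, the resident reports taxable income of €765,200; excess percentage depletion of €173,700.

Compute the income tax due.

Minimum tax:
  Adjusted income: €765,200 + €173,700 = €938,900
  Less exemption €98,000 → base €840,900
  €840,900 × 28% = €235,452

Regular tax:
  €587,000 × 12% = €70,440
  €178,200 × 17% = €30,294
  → €100,734

€235,452 > €100,734, so the minimum tax is the binding amount.

€235,452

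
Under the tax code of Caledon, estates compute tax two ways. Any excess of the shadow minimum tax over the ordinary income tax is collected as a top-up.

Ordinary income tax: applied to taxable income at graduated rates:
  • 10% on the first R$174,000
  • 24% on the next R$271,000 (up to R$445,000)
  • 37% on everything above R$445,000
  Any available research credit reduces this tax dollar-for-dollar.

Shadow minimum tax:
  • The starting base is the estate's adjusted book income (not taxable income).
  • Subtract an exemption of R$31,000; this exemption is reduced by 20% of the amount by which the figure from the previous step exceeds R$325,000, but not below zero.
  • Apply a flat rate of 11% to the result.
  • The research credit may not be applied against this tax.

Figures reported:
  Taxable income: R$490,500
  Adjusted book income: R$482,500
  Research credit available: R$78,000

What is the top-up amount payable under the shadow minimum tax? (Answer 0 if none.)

Ordinary income tax:
  R$174,000 × 10% = R$17,400
  R$271,000 × 24% = R$65,040
  R$45,500 × 37% = R$16,835
  → R$99,275
  Less research credit R$78,000 → R$21,275

Shadow minimum tax:
  Base (adjusted book income): R$482,500
  Exemption: 20% × (R$482,500 − R$325,000) = R$31,500 ≥ R$31,000, so the exemption is fully phased out
  Base: R$482,500 − R$0 = R$482,500
  R$482,500 × 11% = R$53,075

Excess of shadow minimum tax over ordinary income tax: R$53,075 − R$21,275 = R$31,800.

R$31,800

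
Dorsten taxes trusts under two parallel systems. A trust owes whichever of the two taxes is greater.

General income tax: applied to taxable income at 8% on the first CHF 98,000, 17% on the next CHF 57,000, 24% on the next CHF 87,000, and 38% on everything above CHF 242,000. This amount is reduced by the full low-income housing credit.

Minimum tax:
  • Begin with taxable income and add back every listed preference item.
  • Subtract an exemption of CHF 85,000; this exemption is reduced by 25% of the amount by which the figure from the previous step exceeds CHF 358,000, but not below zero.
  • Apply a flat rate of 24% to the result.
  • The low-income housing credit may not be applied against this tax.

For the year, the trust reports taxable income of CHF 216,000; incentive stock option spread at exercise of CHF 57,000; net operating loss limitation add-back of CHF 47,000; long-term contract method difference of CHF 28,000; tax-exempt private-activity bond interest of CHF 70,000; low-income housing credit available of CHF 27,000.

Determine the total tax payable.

General income tax:
  CHF 98,000 × 8% = CHF 7,840
  CHF 57,000 × 17% = CHF 9,690
  CHF 61,000 × 24% = CHF 14,640
  → CHF 32,170
  Less low-income housing credit CHF 27,000 → CHF 5,170

Minimum tax:
  Adjusted income: CHF 216,000 + CHF 57,000 + CHF 47,000 + CHF 28,000 + CHF 70,000 = CHF 418,000
  Exemption: CHF 85,000 − 25% × (CHF 418,000 − CHF 358,000) = CHF 85,000 − CHF 15,000 = CHF 70,000
  Base: CHF 418,000 − CHF 70,000 = CHF 348,000
  CHF 348,000 × 24% = CHF 83,520

CHF 83,520 > CHF 5,170, so the minimum tax is the binding amount.

CHF 83,520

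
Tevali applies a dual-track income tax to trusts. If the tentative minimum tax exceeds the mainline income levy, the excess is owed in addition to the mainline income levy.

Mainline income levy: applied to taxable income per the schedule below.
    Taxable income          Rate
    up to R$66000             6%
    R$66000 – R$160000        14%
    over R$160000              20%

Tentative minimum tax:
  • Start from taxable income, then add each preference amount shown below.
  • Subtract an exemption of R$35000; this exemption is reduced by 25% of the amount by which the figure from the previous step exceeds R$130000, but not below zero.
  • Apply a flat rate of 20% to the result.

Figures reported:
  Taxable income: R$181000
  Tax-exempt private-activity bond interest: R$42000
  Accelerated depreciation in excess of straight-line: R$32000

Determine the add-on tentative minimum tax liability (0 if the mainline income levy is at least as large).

R$28930

Tentative minimum tax:
  Adjusted income: R$181000 + R$42000 + R$32000 = R$255000
  Exemption: R$35000 − 25% × (R$255000 − R$130000) = R$35000 − R$31250 = R$3750
  Base: R$255000 − R$3750 = R$251250
  R$251250 × 20% = R$50250

Mainline income levy:
  R$66000 × 6% = R$3960
  R$94000 × 14% = R$13160
  R$21000 × 20% = R$4200
  → R$21320

Excess of tentative minimum tax over mainline income levy: R$50250 − R$21320 = R$28930.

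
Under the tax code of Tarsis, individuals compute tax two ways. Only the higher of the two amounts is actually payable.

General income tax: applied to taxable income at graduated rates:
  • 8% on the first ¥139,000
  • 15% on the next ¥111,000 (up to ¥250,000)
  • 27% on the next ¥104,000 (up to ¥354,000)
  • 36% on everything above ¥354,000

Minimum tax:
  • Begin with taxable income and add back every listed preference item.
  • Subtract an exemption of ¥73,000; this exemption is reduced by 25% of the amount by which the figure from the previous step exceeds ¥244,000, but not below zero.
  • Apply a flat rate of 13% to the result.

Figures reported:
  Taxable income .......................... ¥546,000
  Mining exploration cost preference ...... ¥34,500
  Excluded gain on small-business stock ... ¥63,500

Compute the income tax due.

Minimum tax:
  Adjusted income: ¥546,000 + ¥34,500 + ¥63,500 = ¥644,000
  Exemption: 25% × (¥644,000 − ¥244,000) = ¥100,000 ≥ ¥73,000, so the exemption is fully phased out
  Base: ¥644,000 − ¥0 = ¥644,000
  ¥644,000 × 13% = ¥83,720

General income tax:
  ¥139,000 × 8% = ¥11,120
  ¥111,000 × 15% = ¥16,650
  ¥104,000 × 27% = ¥28,080
  ¥192,000 × 36% = ¥69,120
  → ¥124,970

¥124,970 > ¥83,720, so the general income tax governs.

¥124,970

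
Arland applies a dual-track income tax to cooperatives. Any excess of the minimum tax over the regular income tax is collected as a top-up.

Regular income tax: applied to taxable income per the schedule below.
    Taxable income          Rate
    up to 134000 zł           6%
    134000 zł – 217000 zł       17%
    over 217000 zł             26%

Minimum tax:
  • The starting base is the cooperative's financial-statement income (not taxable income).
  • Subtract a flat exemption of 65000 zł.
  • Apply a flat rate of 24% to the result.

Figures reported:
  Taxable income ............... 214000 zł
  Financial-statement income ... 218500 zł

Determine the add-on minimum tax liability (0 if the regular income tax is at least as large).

Regular income tax:
  134000 zł × 6% = 8040 zł
  80000 zł × 17% = 13600 zł
  → 21640 zł

Minimum tax:
  Base (financial-statement income): 218500 zł
  Less exemption 65000 zł → base 153500 zł
  153500 zł × 24% = 36840 zł

Excess of minimum tax over regular income tax: 36840 zł − 21640 zł = 15200 zł.

15200 zł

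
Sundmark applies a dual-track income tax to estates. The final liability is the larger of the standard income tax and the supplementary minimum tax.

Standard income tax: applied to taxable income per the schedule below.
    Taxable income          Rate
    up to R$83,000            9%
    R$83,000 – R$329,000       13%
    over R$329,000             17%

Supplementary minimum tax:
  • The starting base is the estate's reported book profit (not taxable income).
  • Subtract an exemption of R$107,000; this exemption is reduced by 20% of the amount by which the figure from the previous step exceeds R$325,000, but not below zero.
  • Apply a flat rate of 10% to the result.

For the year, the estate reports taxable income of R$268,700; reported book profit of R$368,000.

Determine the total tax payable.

Supplementary minimum tax:
  Base (reported book profit): R$368,000
  Exemption: R$107,000 − 20% × (R$368,000 − R$325,000) = R$107,000 − R$8,600 = R$98,400
  Base: R$368,000 − R$98,400 = R$269,600
  R$269,600 × 10% = R$26,960

Standard income tax:
  R$83,000 × 9% = R$7,470
  R$185,700 × 13% = R$24,141
  → R$31,611

R$31,611 > R$26,960, so the standard income tax governs.

R$31,611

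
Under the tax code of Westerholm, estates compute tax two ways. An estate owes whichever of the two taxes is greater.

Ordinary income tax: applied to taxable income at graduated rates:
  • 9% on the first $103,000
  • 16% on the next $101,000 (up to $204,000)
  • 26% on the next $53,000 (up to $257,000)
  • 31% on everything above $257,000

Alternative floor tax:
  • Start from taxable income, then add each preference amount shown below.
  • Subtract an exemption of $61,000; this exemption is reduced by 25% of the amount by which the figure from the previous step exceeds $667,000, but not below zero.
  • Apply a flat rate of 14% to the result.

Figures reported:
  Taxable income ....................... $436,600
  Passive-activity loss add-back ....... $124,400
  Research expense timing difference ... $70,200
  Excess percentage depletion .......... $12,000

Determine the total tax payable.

$94,886

Alternative floor tax:
  Adjusted income: $436,600 + $124,400 + $70,200 + $12,000 = $643,200
  Exemption: $643,200 ≤ $667,000, so full $61,000 applies
  Base: $643,200 − $61,000 = $582,200
  $582,200 × 14% = $81,508

Ordinary income tax:
  $103,000 × 9% = $9,270
  $101,000 × 16% = $16,160
  $53,000 × 26% = $13,780
  $179,600 × 31% = $55,676
  → $94,886

$94,886 > $81,508, so the ordinary income tax governs.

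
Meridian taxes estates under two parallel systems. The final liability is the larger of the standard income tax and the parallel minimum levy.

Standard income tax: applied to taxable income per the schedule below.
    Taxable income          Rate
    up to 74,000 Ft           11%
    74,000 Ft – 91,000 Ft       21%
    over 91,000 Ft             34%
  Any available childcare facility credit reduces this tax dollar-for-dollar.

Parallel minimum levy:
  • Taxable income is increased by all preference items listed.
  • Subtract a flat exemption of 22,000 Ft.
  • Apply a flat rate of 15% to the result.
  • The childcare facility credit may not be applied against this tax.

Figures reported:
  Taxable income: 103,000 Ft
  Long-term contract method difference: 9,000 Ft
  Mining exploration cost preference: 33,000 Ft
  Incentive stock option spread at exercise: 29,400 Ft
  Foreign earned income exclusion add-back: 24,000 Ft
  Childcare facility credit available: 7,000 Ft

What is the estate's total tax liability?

Standard income tax:
  74,000 Ft × 11% = 8,140 Ft
  17,000 Ft × 21% = 3,570 Ft
  12,000 Ft × 34% = 4,080 Ft
  → 15,790 Ft
  Less childcare facility credit 7,000 Ft → 8,790 Ft

Parallel minimum levy:
  Adjusted income: 103,000 Ft + 9,000 Ft + 33,000 Ft + 29,400 Ft + 24,000 Ft = 198,400 Ft
  Less exemption 22,000 Ft → base 176,400 Ft
  176,400 Ft × 15% = 26,460 Ft

26,460 Ft > 8,790 Ft, so the parallel minimum levy is the binding amount.

26,460 Ft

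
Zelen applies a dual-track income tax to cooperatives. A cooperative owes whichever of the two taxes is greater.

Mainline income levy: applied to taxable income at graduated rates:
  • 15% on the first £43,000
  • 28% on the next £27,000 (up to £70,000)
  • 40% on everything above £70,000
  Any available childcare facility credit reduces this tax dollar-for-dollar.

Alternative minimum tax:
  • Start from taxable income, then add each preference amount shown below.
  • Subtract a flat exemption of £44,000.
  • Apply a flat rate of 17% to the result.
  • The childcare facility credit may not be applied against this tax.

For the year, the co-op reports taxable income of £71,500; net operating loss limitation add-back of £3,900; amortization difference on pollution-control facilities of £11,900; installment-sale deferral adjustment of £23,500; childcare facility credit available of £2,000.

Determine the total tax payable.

Mainline income levy:
  £43,000 × 15% = £6,450
  £27,000 × 28% = £7,560
  £1,500 × 40% = £600
  → £14,610
  Less childcare facility credit £2,000 → £12,610

Alternative minimum tax:
  Adjusted income: £71,500 + £3,900 + £11,900 + £23,500 = £110,800
  Less exemption £44,000 → base £66,800
  £66,800 × 17% = £11,356

£12,610 > £11,356, so the mainline income levy governs.

£12,610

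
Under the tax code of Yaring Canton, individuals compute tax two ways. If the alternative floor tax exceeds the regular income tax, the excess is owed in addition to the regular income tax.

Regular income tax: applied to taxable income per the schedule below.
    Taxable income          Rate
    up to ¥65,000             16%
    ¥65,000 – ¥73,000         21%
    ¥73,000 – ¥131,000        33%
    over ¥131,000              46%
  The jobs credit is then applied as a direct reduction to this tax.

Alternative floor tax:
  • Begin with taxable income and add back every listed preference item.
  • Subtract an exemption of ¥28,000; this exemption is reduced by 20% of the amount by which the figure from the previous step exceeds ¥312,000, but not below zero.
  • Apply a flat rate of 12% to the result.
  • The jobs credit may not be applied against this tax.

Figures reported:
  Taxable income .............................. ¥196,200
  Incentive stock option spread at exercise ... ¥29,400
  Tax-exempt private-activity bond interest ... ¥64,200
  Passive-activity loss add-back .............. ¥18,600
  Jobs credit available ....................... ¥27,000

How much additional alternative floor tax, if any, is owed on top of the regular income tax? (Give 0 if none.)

Alternative floor tax:
  Adjusted income: ¥196,200 + ¥29,400 + ¥64,200 + ¥18,600 = ¥308,400
  Exemption: ¥308,400 ≤ ¥312,000, so full ¥28,000 applies
  Base: ¥308,400 − ¥28,000 = ¥280,400
  ¥280,400 × 12% = ¥33,648

Regular income tax:
  ¥65,000 × 16% = ¥10,400
  ¥8,000 × 21% = ¥1,680
  ¥58,000 × 33% = ¥19,140
  ¥65,200 × 46% = ¥29,992
  → ¥61,212
  Less jobs credit ¥27,000 → ¥34,212

¥33,648 ≤ ¥34,212, so no add-on is due.

¥0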